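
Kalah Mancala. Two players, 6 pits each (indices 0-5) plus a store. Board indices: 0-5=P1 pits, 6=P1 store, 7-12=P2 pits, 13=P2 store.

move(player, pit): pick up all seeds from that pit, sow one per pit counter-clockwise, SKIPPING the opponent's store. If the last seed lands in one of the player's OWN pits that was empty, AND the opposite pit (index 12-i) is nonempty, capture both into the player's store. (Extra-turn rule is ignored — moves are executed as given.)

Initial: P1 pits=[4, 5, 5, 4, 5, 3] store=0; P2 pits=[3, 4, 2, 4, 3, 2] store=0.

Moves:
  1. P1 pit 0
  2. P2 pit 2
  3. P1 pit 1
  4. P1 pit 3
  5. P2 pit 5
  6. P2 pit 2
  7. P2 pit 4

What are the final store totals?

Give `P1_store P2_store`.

Move 1: P1 pit0 -> P1=[0,6,6,5,6,3](0) P2=[3,4,2,4,3,2](0)
Move 2: P2 pit2 -> P1=[0,6,6,5,6,3](0) P2=[3,4,0,5,4,2](0)
Move 3: P1 pit1 -> P1=[0,0,7,6,7,4](1) P2=[4,4,0,5,4,2](0)
Move 4: P1 pit3 -> P1=[0,0,7,0,8,5](2) P2=[5,5,1,5,4,2](0)
Move 5: P2 pit5 -> P1=[1,0,7,0,8,5](2) P2=[5,5,1,5,4,0](1)
Move 6: P2 pit2 -> P1=[1,0,7,0,8,5](2) P2=[5,5,0,6,4,0](1)
Move 7: P2 pit4 -> P1=[2,1,7,0,8,5](2) P2=[5,5,0,6,0,1](2)

Answer: 2 2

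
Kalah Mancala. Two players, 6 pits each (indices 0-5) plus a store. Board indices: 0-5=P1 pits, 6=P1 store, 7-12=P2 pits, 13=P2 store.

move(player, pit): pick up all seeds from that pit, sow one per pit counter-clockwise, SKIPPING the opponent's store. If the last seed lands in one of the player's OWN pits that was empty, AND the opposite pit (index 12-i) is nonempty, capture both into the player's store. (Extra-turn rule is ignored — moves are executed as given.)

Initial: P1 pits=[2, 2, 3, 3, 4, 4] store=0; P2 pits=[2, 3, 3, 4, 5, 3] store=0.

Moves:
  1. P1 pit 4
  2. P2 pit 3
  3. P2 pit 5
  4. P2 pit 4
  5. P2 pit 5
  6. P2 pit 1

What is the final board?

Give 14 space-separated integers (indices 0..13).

Answer: 0 4 5 4 0 5 1 3 0 4 1 1 0 10

Derivation:
Move 1: P1 pit4 -> P1=[2,2,3,3,0,5](1) P2=[3,4,3,4,5,3](0)
Move 2: P2 pit3 -> P1=[3,2,3,3,0,5](1) P2=[3,4,3,0,6,4](1)
Move 3: P2 pit5 -> P1=[4,3,4,3,0,5](1) P2=[3,4,3,0,6,0](2)
Move 4: P2 pit4 -> P1=[5,4,5,4,0,5](1) P2=[3,4,3,0,0,1](3)
Move 5: P2 pit5 -> P1=[5,4,5,4,0,5](1) P2=[3,4,3,0,0,0](4)
Move 6: P2 pit1 -> P1=[0,4,5,4,0,5](1) P2=[3,0,4,1,1,0](10)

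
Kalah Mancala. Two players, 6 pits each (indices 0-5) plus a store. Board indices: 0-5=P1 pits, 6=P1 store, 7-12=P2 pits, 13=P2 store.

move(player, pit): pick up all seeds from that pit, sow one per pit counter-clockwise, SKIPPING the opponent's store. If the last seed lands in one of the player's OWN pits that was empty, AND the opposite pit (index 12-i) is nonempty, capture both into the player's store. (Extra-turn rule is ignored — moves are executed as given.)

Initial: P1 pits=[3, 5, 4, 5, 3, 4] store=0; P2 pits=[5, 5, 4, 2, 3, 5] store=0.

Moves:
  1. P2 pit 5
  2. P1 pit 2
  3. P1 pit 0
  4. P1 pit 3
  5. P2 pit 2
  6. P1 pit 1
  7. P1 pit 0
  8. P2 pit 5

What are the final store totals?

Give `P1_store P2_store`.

Answer: 9 3

Derivation:
Move 1: P2 pit5 -> P1=[4,6,5,6,3,4](0) P2=[5,5,4,2,3,0](1)
Move 2: P1 pit2 -> P1=[4,6,0,7,4,5](1) P2=[6,5,4,2,3,0](1)
Move 3: P1 pit0 -> P1=[0,7,1,8,5,5](1) P2=[6,5,4,2,3,0](1)
Move 4: P1 pit3 -> P1=[0,7,1,0,6,6](2) P2=[7,6,5,3,4,0](1)
Move 5: P2 pit2 -> P1=[1,7,1,0,6,6](2) P2=[7,6,0,4,5,1](2)
Move 6: P1 pit1 -> P1=[1,0,2,1,7,7](3) P2=[8,7,0,4,5,1](2)
Move 7: P1 pit0 -> P1=[0,0,2,1,7,7](9) P2=[8,7,0,4,0,1](2)
Move 8: P2 pit5 -> P1=[0,0,2,1,7,7](9) P2=[8,7,0,4,0,0](3)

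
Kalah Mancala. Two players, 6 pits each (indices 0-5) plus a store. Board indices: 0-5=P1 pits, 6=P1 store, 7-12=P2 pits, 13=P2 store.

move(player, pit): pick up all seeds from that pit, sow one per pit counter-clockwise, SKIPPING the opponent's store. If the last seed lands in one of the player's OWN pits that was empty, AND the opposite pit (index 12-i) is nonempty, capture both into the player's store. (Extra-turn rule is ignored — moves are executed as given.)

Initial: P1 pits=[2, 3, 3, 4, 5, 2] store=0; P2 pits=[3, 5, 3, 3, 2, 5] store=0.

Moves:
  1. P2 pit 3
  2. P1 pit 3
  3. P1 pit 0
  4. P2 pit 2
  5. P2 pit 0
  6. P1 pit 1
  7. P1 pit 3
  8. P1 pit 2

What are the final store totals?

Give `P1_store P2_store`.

Answer: 2 1

Derivation:
Move 1: P2 pit3 -> P1=[2,3,3,4,5,2](0) P2=[3,5,3,0,3,6](1)
Move 2: P1 pit3 -> P1=[2,3,3,0,6,3](1) P2=[4,5,3,0,3,6](1)
Move 3: P1 pit0 -> P1=[0,4,4,0,6,3](1) P2=[4,5,3,0,3,6](1)
Move 4: P2 pit2 -> P1=[0,4,4,0,6,3](1) P2=[4,5,0,1,4,7](1)
Move 5: P2 pit0 -> P1=[0,4,4,0,6,3](1) P2=[0,6,1,2,5,7](1)
Move 6: P1 pit1 -> P1=[0,0,5,1,7,4](1) P2=[0,6,1,2,5,7](1)
Move 7: P1 pit3 -> P1=[0,0,5,0,8,4](1) P2=[0,6,1,2,5,7](1)
Move 8: P1 pit2 -> P1=[0,0,0,1,9,5](2) P2=[1,6,1,2,5,7](1)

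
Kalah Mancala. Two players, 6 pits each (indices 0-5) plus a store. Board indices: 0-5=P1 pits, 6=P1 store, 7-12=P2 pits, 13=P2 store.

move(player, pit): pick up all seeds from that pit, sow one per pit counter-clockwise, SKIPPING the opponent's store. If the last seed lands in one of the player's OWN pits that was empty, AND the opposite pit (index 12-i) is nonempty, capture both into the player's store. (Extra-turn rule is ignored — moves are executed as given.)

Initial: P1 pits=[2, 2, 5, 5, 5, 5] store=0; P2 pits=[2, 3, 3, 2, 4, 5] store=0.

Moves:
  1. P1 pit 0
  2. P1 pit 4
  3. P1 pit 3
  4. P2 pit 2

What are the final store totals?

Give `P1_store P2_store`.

Answer: 2 1

Derivation:
Move 1: P1 pit0 -> P1=[0,3,6,5,5,5](0) P2=[2,3,3,2,4,5](0)
Move 2: P1 pit4 -> P1=[0,3,6,5,0,6](1) P2=[3,4,4,2,4,5](0)
Move 3: P1 pit3 -> P1=[0,3,6,0,1,7](2) P2=[4,5,4,2,4,5](0)
Move 4: P2 pit2 -> P1=[0,3,6,0,1,7](2) P2=[4,5,0,3,5,6](1)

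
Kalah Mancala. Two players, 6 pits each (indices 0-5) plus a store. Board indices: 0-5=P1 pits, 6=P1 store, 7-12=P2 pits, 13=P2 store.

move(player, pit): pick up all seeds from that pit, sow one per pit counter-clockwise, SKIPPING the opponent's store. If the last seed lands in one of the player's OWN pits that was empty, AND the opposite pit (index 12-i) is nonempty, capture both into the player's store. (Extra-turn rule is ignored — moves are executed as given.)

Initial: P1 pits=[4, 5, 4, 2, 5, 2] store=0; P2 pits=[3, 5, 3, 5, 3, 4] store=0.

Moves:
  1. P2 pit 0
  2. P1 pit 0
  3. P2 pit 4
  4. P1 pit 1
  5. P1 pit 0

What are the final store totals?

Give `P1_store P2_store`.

Move 1: P2 pit0 -> P1=[4,5,4,2,5,2](0) P2=[0,6,4,6,3,4](0)
Move 2: P1 pit0 -> P1=[0,6,5,3,6,2](0) P2=[0,6,4,6,3,4](0)
Move 3: P2 pit4 -> P1=[1,6,5,3,6,2](0) P2=[0,6,4,6,0,5](1)
Move 4: P1 pit1 -> P1=[1,0,6,4,7,3](1) P2=[1,6,4,6,0,5](1)
Move 5: P1 pit0 -> P1=[0,1,6,4,7,3](1) P2=[1,6,4,6,0,5](1)

Answer: 1 1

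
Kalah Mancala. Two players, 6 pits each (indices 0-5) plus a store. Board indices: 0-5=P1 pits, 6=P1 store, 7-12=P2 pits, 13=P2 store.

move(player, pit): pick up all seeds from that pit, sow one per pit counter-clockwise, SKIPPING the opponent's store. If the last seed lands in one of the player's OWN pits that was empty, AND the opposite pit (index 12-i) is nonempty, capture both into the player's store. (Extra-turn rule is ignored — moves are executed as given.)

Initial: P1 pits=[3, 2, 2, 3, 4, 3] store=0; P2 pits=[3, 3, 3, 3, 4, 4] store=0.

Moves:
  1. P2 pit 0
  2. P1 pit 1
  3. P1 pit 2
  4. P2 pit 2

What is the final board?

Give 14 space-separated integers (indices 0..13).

Move 1: P2 pit0 -> P1=[3,2,2,3,4,3](0) P2=[0,4,4,4,4,4](0)
Move 2: P1 pit1 -> P1=[3,0,3,4,4,3](0) P2=[0,4,4,4,4,4](0)
Move 3: P1 pit2 -> P1=[3,0,0,5,5,4](0) P2=[0,4,4,4,4,4](0)
Move 4: P2 pit2 -> P1=[3,0,0,5,5,4](0) P2=[0,4,0,5,5,5](1)

Answer: 3 0 0 5 5 4 0 0 4 0 5 5 5 1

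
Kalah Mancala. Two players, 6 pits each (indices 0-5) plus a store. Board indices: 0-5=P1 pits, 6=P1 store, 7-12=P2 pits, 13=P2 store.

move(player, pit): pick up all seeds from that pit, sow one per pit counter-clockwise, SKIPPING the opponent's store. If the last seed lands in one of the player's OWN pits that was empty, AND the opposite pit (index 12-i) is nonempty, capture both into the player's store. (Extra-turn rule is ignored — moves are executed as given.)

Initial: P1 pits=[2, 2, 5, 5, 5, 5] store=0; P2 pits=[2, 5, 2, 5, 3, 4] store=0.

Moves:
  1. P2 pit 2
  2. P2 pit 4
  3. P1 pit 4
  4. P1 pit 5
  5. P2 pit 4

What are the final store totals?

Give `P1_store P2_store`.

Move 1: P2 pit2 -> P1=[2,2,5,5,5,5](0) P2=[2,5,0,6,4,4](0)
Move 2: P2 pit4 -> P1=[3,3,5,5,5,5](0) P2=[2,5,0,6,0,5](1)
Move 3: P1 pit4 -> P1=[3,3,5,5,0,6](1) P2=[3,6,1,6,0,5](1)
Move 4: P1 pit5 -> P1=[3,3,5,5,0,0](2) P2=[4,7,2,7,1,5](1)
Move 5: P2 pit4 -> P1=[3,3,5,5,0,0](2) P2=[4,7,2,7,0,6](1)

Answer: 2 1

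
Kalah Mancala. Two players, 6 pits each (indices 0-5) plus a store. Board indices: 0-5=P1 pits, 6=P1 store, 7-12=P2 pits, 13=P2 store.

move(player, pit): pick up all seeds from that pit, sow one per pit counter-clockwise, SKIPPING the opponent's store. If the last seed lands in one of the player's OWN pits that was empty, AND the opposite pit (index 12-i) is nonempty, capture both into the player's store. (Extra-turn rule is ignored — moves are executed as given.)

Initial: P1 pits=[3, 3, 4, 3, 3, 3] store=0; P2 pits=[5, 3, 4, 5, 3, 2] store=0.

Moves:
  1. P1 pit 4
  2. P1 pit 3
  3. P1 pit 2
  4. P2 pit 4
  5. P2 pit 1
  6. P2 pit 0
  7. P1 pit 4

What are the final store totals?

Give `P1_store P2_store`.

Answer: 4 6

Derivation:
Move 1: P1 pit4 -> P1=[3,3,4,3,0,4](1) P2=[6,3,4,5,3,2](0)
Move 2: P1 pit3 -> P1=[3,3,4,0,1,5](2) P2=[6,3,4,5,3,2](0)
Move 3: P1 pit2 -> P1=[3,3,0,1,2,6](3) P2=[6,3,4,5,3,2](0)
Move 4: P2 pit4 -> P1=[4,3,0,1,2,6](3) P2=[6,3,4,5,0,3](1)
Move 5: P2 pit1 -> P1=[4,0,0,1,2,6](3) P2=[6,0,5,6,0,3](5)
Move 6: P2 pit0 -> P1=[4,0,0,1,2,6](3) P2=[0,1,6,7,1,4](6)
Move 7: P1 pit4 -> P1=[4,0,0,1,0,7](4) P2=[0,1,6,7,1,4](6)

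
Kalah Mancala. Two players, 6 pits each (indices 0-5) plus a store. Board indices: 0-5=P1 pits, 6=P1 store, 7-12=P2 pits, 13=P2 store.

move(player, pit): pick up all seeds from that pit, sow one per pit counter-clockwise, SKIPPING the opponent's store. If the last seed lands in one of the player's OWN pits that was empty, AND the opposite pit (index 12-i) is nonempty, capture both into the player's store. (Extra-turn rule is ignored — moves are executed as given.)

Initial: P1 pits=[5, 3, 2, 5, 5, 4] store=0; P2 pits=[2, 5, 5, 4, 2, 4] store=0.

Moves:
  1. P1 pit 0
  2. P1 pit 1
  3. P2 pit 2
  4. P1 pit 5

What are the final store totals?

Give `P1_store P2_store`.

Answer: 1 1

Derivation:
Move 1: P1 pit0 -> P1=[0,4,3,6,6,5](0) P2=[2,5,5,4,2,4](0)
Move 2: P1 pit1 -> P1=[0,0,4,7,7,6](0) P2=[2,5,5,4,2,4](0)
Move 3: P2 pit2 -> P1=[1,0,4,7,7,6](0) P2=[2,5,0,5,3,5](1)
Move 4: P1 pit5 -> P1=[1,0,4,7,7,0](1) P2=[3,6,1,6,4,5](1)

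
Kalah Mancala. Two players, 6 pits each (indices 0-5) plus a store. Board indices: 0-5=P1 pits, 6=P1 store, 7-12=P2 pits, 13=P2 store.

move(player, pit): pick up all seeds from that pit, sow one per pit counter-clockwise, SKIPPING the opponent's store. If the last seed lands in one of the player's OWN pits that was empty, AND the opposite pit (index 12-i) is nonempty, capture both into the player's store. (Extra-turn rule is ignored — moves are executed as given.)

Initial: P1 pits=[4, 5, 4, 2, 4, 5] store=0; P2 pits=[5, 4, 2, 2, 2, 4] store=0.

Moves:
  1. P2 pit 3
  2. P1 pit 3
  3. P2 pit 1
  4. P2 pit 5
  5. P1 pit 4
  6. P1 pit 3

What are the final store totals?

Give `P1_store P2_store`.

Move 1: P2 pit3 -> P1=[4,5,4,2,4,5](0) P2=[5,4,2,0,3,5](0)
Move 2: P1 pit3 -> P1=[4,5,4,0,5,6](0) P2=[5,4,2,0,3,5](0)
Move 3: P2 pit1 -> P1=[4,5,4,0,5,6](0) P2=[5,0,3,1,4,6](0)
Move 4: P2 pit5 -> P1=[5,6,5,1,6,6](0) P2=[5,0,3,1,4,0](1)
Move 5: P1 pit4 -> P1=[5,6,5,1,0,7](1) P2=[6,1,4,2,4,0](1)
Move 6: P1 pit3 -> P1=[5,6,5,0,0,7](3) P2=[6,0,4,2,4,0](1)

Answer: 3 1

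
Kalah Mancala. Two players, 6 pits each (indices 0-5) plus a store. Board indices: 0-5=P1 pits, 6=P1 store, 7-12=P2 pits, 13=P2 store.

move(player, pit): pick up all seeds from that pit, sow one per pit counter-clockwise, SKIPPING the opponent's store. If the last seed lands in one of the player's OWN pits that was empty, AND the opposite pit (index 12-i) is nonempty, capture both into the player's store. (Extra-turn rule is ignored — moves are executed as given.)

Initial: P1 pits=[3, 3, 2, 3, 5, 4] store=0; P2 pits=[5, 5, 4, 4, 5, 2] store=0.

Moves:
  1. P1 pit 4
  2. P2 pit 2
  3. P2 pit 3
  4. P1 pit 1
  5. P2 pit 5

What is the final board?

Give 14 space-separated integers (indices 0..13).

Answer: 6 1 4 4 1 6 1 6 6 0 0 7 0 3

Derivation:
Move 1: P1 pit4 -> P1=[3,3,2,3,0,5](1) P2=[6,6,5,4,5,2](0)
Move 2: P2 pit2 -> P1=[4,3,2,3,0,5](1) P2=[6,6,0,5,6,3](1)
Move 3: P2 pit3 -> P1=[5,4,2,3,0,5](1) P2=[6,6,0,0,7,4](2)
Move 4: P1 pit1 -> P1=[5,0,3,4,1,6](1) P2=[6,6,0,0,7,4](2)
Move 5: P2 pit5 -> P1=[6,1,4,4,1,6](1) P2=[6,6,0,0,7,0](3)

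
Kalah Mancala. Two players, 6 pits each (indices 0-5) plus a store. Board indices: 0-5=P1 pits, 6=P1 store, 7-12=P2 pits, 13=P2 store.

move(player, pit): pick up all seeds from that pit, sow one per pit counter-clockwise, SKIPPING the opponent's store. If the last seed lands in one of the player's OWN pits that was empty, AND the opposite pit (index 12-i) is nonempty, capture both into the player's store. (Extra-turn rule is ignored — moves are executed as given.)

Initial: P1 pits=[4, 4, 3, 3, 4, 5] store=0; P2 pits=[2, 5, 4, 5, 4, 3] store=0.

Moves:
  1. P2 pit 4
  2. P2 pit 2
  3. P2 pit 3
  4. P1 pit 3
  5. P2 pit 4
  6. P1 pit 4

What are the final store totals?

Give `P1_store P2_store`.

Move 1: P2 pit4 -> P1=[5,5,3,3,4,5](0) P2=[2,5,4,5,0,4](1)
Move 2: P2 pit2 -> P1=[5,5,3,3,4,5](0) P2=[2,5,0,6,1,5](2)
Move 3: P2 pit3 -> P1=[6,6,4,3,4,5](0) P2=[2,5,0,0,2,6](3)
Move 4: P1 pit3 -> P1=[6,6,4,0,5,6](1) P2=[2,5,0,0,2,6](3)
Move 5: P2 pit4 -> P1=[6,6,4,0,5,6](1) P2=[2,5,0,0,0,7](4)
Move 6: P1 pit4 -> P1=[6,6,4,0,0,7](2) P2=[3,6,1,0,0,7](4)

Answer: 2 4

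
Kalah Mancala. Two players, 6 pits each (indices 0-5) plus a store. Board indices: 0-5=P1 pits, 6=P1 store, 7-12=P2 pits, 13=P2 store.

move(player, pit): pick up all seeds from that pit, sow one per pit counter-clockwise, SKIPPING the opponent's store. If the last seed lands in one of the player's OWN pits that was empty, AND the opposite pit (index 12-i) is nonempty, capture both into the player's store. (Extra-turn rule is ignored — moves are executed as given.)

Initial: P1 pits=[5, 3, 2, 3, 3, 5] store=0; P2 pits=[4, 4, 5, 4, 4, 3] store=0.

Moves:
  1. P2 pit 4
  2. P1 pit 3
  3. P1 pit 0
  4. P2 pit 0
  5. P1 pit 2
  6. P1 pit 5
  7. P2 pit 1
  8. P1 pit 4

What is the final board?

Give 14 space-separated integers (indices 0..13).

Answer: 1 0 0 2 0 1 10 2 1 9 8 2 1 8

Derivation:
Move 1: P2 pit4 -> P1=[6,4,2,3,3,5](0) P2=[4,4,5,4,0,4](1)
Move 2: P1 pit3 -> P1=[6,4,2,0,4,6](1) P2=[4,4,5,4,0,4](1)
Move 3: P1 pit0 -> P1=[0,5,3,1,5,7](2) P2=[4,4,5,4,0,4](1)
Move 4: P2 pit0 -> P1=[0,0,3,1,5,7](2) P2=[0,5,6,5,0,4](7)
Move 5: P1 pit2 -> P1=[0,0,0,2,6,8](2) P2=[0,5,6,5,0,4](7)
Move 6: P1 pit5 -> P1=[0,0,0,2,6,0](9) P2=[1,6,7,6,1,0](7)
Move 7: P2 pit1 -> P1=[1,0,0,2,6,0](9) P2=[1,0,8,7,2,1](8)
Move 8: P1 pit4 -> P1=[1,0,0,2,0,1](10) P2=[2,1,9,8,2,1](8)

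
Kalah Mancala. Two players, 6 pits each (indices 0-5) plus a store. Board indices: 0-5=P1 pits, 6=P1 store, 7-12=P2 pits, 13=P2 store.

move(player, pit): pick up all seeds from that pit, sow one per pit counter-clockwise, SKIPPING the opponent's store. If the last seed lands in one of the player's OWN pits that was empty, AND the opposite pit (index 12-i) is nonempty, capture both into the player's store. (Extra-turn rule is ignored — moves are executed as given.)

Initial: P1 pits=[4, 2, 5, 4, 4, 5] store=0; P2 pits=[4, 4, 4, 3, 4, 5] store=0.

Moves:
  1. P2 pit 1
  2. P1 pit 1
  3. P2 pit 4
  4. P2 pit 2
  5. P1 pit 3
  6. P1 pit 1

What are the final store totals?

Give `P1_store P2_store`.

Answer: 1 2

Derivation:
Move 1: P2 pit1 -> P1=[4,2,5,4,4,5](0) P2=[4,0,5,4,5,6](0)
Move 2: P1 pit1 -> P1=[4,0,6,5,4,5](0) P2=[4,0,5,4,5,6](0)
Move 3: P2 pit4 -> P1=[5,1,7,5,4,5](0) P2=[4,0,5,4,0,7](1)
Move 4: P2 pit2 -> P1=[6,1,7,5,4,5](0) P2=[4,0,0,5,1,8](2)
Move 5: P1 pit3 -> P1=[6,1,7,0,5,6](1) P2=[5,1,0,5,1,8](2)
Move 6: P1 pit1 -> P1=[6,0,8,0,5,6](1) P2=[5,1,0,5,1,8](2)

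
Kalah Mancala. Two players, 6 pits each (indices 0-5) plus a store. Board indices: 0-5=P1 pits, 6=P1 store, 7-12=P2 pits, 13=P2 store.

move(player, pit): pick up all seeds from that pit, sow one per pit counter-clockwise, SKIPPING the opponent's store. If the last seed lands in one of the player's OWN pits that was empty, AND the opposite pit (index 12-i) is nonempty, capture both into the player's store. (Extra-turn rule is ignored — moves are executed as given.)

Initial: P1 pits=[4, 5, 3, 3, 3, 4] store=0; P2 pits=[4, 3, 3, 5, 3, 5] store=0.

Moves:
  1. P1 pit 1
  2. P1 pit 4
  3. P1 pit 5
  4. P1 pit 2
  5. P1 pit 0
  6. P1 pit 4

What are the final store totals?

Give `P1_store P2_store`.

Answer: 5 0

Derivation:
Move 1: P1 pit1 -> P1=[4,0,4,4,4,5](1) P2=[4,3,3,5,3,5](0)
Move 2: P1 pit4 -> P1=[4,0,4,4,0,6](2) P2=[5,4,3,5,3,5](0)
Move 3: P1 pit5 -> P1=[4,0,4,4,0,0](3) P2=[6,5,4,6,4,5](0)
Move 4: P1 pit2 -> P1=[4,0,0,5,1,1](4) P2=[6,5,4,6,4,5](0)
Move 5: P1 pit0 -> P1=[0,1,1,6,2,1](4) P2=[6,5,4,6,4,5](0)
Move 6: P1 pit4 -> P1=[0,1,1,6,0,2](5) P2=[6,5,4,6,4,5](0)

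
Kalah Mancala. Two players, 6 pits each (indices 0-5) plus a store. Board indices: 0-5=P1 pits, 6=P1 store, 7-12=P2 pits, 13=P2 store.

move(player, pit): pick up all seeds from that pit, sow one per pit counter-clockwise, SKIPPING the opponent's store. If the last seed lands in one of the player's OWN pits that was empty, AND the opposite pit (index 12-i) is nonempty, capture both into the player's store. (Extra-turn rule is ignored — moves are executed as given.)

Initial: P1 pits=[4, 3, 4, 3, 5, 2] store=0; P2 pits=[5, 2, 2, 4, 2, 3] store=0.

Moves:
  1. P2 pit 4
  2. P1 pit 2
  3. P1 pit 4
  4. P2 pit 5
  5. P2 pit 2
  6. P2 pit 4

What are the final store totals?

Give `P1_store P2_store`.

Answer: 2 8

Derivation:
Move 1: P2 pit4 -> P1=[4,3,4,3,5,2](0) P2=[5,2,2,4,0,4](1)
Move 2: P1 pit2 -> P1=[4,3,0,4,6,3](1) P2=[5,2,2,4,0,4](1)
Move 3: P1 pit4 -> P1=[4,3,0,4,0,4](2) P2=[6,3,3,5,0,4](1)
Move 4: P2 pit5 -> P1=[5,4,1,4,0,4](2) P2=[6,3,3,5,0,0](2)
Move 5: P2 pit2 -> P1=[0,4,1,4,0,4](2) P2=[6,3,0,6,1,0](8)
Move 6: P2 pit4 -> P1=[0,4,1,4,0,4](2) P2=[6,3,0,6,0,1](8)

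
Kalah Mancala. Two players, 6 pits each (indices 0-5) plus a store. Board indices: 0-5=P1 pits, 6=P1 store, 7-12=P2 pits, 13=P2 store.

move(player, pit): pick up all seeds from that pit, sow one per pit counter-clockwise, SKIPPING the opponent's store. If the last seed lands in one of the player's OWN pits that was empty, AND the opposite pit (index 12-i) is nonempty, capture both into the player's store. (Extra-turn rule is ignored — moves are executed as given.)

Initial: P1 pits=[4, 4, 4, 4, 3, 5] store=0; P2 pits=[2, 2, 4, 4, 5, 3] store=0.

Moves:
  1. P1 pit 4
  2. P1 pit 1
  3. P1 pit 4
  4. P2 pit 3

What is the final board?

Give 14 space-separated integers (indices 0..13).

Answer: 5 0 5 5 0 8 1 3 2 4 0 6 4 1

Derivation:
Move 1: P1 pit4 -> P1=[4,4,4,4,0,6](1) P2=[3,2,4,4,5,3](0)
Move 2: P1 pit1 -> P1=[4,0,5,5,1,7](1) P2=[3,2,4,4,5,3](0)
Move 3: P1 pit4 -> P1=[4,0,5,5,0,8](1) P2=[3,2,4,4,5,3](0)
Move 4: P2 pit3 -> P1=[5,0,5,5,0,8](1) P2=[3,2,4,0,6,4](1)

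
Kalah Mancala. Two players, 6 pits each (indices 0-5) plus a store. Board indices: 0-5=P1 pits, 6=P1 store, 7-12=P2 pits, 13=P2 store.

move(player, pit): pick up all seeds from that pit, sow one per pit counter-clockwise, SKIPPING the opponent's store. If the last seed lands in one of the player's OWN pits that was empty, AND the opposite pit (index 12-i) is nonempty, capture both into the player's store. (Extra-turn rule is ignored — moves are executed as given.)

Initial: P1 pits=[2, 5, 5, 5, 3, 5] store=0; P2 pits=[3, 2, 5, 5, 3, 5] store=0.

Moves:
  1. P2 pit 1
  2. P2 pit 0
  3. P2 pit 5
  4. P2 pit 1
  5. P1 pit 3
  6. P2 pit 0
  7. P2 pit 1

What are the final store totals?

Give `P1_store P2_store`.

Move 1: P2 pit1 -> P1=[2,5,5,5,3,5](0) P2=[3,0,6,6,3,5](0)
Move 2: P2 pit0 -> P1=[2,5,5,5,3,5](0) P2=[0,1,7,7,3,5](0)
Move 3: P2 pit5 -> P1=[3,6,6,6,3,5](0) P2=[0,1,7,7,3,0](1)
Move 4: P2 pit1 -> P1=[3,6,6,6,3,5](0) P2=[0,0,8,7,3,0](1)
Move 5: P1 pit3 -> P1=[3,6,6,0,4,6](1) P2=[1,1,9,7,3,0](1)
Move 6: P2 pit0 -> P1=[3,6,6,0,4,6](1) P2=[0,2,9,7,3,0](1)
Move 7: P2 pit1 -> P1=[3,6,6,0,4,6](1) P2=[0,0,10,8,3,0](1)

Answer: 1 1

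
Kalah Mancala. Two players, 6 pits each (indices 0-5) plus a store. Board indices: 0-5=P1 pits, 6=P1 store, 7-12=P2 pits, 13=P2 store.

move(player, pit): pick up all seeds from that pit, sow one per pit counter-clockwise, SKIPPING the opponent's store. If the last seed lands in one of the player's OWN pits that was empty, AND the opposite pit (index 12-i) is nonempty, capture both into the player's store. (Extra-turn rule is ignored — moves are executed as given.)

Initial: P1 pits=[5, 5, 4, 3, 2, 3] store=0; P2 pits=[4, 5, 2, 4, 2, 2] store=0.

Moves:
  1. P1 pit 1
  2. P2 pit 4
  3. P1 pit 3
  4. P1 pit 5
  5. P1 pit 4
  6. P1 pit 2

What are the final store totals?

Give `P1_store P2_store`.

Answer: 5 1

Derivation:
Move 1: P1 pit1 -> P1=[5,0,5,4,3,4](1) P2=[4,5,2,4,2,2](0)
Move 2: P2 pit4 -> P1=[5,0,5,4,3,4](1) P2=[4,5,2,4,0,3](1)
Move 3: P1 pit3 -> P1=[5,0,5,0,4,5](2) P2=[5,5,2,4,0,3](1)
Move 4: P1 pit5 -> P1=[5,0,5,0,4,0](3) P2=[6,6,3,5,0,3](1)
Move 5: P1 pit4 -> P1=[5,0,5,0,0,1](4) P2=[7,7,3,5,0,3](1)
Move 6: P1 pit2 -> P1=[5,0,0,1,1,2](5) P2=[8,7,3,5,0,3](1)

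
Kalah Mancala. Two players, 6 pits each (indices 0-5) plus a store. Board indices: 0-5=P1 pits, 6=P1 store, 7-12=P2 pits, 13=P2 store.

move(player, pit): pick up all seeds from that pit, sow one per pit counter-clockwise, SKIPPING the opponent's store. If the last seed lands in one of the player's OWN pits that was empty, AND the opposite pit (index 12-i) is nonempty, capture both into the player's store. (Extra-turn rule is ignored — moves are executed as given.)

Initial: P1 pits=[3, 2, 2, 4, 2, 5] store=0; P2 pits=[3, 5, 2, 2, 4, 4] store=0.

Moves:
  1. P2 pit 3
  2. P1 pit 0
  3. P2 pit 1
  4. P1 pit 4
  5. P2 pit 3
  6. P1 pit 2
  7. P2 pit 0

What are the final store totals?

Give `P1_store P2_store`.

Move 1: P2 pit3 -> P1=[3,2,2,4,2,5](0) P2=[3,5,2,0,5,5](0)
Move 2: P1 pit0 -> P1=[0,3,3,5,2,5](0) P2=[3,5,2,0,5,5](0)
Move 3: P2 pit1 -> P1=[0,3,3,5,2,5](0) P2=[3,0,3,1,6,6](1)
Move 4: P1 pit4 -> P1=[0,3,3,5,0,6](1) P2=[3,0,3,1,6,6](1)
Move 5: P2 pit3 -> P1=[0,3,3,5,0,6](1) P2=[3,0,3,0,7,6](1)
Move 6: P1 pit2 -> P1=[0,3,0,6,1,7](1) P2=[3,0,3,0,7,6](1)
Move 7: P2 pit0 -> P1=[0,3,0,6,1,7](1) P2=[0,1,4,1,7,6](1)

Answer: 1 1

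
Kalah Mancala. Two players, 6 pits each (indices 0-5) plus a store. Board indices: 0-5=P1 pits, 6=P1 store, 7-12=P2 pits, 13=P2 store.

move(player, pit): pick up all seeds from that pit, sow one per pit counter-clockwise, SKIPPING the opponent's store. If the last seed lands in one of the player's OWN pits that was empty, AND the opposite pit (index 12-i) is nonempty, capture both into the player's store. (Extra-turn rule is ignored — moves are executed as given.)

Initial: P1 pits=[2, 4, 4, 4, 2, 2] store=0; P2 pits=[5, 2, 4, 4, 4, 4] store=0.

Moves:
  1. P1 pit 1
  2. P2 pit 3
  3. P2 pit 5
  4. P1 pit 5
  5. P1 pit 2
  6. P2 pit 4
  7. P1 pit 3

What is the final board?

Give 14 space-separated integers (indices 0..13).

Move 1: P1 pit1 -> P1=[2,0,5,5,3,3](0) P2=[5,2,4,4,4,4](0)
Move 2: P2 pit3 -> P1=[3,0,5,5,3,3](0) P2=[5,2,4,0,5,5](1)
Move 3: P2 pit5 -> P1=[4,1,6,6,3,3](0) P2=[5,2,4,0,5,0](2)
Move 4: P1 pit5 -> P1=[4,1,6,6,3,0](1) P2=[6,3,4,0,5,0](2)
Move 5: P1 pit2 -> P1=[4,1,0,7,4,1](2) P2=[7,4,4,0,5,0](2)
Move 6: P2 pit4 -> P1=[5,2,1,7,4,1](2) P2=[7,4,4,0,0,1](3)
Move 7: P1 pit3 -> P1=[5,2,1,0,5,2](3) P2=[8,5,5,1,0,1](3)

Answer: 5 2 1 0 5 2 3 8 5 5 1 0 1 3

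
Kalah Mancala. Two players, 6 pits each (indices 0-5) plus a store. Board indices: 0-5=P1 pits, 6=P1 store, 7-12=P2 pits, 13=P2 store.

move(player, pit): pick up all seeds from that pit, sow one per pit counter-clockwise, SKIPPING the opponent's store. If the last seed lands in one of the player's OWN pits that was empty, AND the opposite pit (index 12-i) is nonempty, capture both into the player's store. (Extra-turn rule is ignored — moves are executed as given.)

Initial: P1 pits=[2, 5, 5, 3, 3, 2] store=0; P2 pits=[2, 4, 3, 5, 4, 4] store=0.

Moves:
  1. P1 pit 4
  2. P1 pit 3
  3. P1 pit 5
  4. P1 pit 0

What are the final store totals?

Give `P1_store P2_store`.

Move 1: P1 pit4 -> P1=[2,5,5,3,0,3](1) P2=[3,4,3,5,4,4](0)
Move 2: P1 pit3 -> P1=[2,5,5,0,1,4](2) P2=[3,4,3,5,4,4](0)
Move 3: P1 pit5 -> P1=[2,5,5,0,1,0](3) P2=[4,5,4,5,4,4](0)
Move 4: P1 pit0 -> P1=[0,6,6,0,1,0](3) P2=[4,5,4,5,4,4](0)

Answer: 3 0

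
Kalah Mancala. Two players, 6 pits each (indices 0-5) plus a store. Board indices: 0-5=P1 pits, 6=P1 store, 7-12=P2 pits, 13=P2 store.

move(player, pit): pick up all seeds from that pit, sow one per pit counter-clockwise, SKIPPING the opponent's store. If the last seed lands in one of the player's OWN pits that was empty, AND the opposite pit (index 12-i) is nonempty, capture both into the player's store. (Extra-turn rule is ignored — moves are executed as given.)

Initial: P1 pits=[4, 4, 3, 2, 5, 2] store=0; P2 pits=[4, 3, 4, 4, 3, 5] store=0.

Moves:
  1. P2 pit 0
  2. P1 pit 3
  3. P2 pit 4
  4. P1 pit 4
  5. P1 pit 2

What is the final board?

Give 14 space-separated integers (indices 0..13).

Move 1: P2 pit0 -> P1=[4,4,3,2,5,2](0) P2=[0,4,5,5,4,5](0)
Move 2: P1 pit3 -> P1=[4,4,3,0,6,3](0) P2=[0,4,5,5,4,5](0)
Move 3: P2 pit4 -> P1=[5,5,3,0,6,3](0) P2=[0,4,5,5,0,6](1)
Move 4: P1 pit4 -> P1=[5,5,3,0,0,4](1) P2=[1,5,6,6,0,6](1)
Move 5: P1 pit2 -> P1=[5,5,0,1,1,5](1) P2=[1,5,6,6,0,6](1)

Answer: 5 5 0 1 1 5 1 1 5 6 6 0 6 1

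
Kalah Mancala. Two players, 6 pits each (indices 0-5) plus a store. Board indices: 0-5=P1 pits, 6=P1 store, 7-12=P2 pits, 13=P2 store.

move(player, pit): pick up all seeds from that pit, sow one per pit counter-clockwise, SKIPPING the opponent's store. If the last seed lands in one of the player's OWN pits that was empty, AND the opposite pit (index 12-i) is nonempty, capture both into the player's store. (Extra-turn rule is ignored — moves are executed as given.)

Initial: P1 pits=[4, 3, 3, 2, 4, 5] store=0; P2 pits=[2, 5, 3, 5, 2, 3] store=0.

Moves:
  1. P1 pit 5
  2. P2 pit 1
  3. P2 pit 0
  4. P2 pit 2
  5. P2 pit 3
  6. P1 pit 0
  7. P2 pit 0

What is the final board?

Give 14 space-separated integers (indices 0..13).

Answer: 0 6 5 4 6 2 2 0 2 0 0 5 6 3

Derivation:
Move 1: P1 pit5 -> P1=[4,3,3,2,4,0](1) P2=[3,6,4,6,2,3](0)
Move 2: P2 pit1 -> P1=[5,3,3,2,4,0](1) P2=[3,0,5,7,3,4](1)
Move 3: P2 pit0 -> P1=[5,3,3,2,4,0](1) P2=[0,1,6,8,3,4](1)
Move 4: P2 pit2 -> P1=[6,4,3,2,4,0](1) P2=[0,1,0,9,4,5](2)
Move 5: P2 pit3 -> P1=[7,5,4,3,5,1](1) P2=[0,1,0,0,5,6](3)
Move 6: P1 pit0 -> P1=[0,6,5,4,6,2](2) P2=[1,1,0,0,5,6](3)
Move 7: P2 pit0 -> P1=[0,6,5,4,6,2](2) P2=[0,2,0,0,5,6](3)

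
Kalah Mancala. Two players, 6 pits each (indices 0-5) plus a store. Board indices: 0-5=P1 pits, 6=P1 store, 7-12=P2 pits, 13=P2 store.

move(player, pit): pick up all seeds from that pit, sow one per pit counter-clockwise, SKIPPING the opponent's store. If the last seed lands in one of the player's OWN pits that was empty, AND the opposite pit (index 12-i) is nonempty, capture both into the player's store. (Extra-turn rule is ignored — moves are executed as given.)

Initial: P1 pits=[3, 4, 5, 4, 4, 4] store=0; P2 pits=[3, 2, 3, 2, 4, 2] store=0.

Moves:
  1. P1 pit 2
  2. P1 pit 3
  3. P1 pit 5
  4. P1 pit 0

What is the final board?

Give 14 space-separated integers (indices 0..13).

Move 1: P1 pit2 -> P1=[3,4,0,5,5,5](1) P2=[4,2,3,2,4,2](0)
Move 2: P1 pit3 -> P1=[3,4,0,0,6,6](2) P2=[5,3,3,2,4,2](0)
Move 3: P1 pit5 -> P1=[3,4,0,0,6,0](3) P2=[6,4,4,3,5,2](0)
Move 4: P1 pit0 -> P1=[0,5,1,0,6,0](8) P2=[6,4,0,3,5,2](0)

Answer: 0 5 1 0 6 0 8 6 4 0 3 5 2 0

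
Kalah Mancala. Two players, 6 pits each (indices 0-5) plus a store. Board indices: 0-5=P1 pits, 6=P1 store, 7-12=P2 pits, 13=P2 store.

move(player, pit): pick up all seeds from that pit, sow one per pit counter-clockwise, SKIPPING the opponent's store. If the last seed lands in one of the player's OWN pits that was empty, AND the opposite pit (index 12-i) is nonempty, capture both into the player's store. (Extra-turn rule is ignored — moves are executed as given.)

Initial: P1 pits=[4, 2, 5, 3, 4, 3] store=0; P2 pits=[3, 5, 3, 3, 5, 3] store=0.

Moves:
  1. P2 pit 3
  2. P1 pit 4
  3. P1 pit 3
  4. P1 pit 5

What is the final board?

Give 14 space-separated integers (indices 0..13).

Answer: 4 2 5 0 1 0 3 5 7 4 1 6 4 1

Derivation:
Move 1: P2 pit3 -> P1=[4,2,5,3,4,3](0) P2=[3,5,3,0,6,4](1)
Move 2: P1 pit4 -> P1=[4,2,5,3,0,4](1) P2=[4,6,3,0,6,4](1)
Move 3: P1 pit3 -> P1=[4,2,5,0,1,5](2) P2=[4,6,3,0,6,4](1)
Move 4: P1 pit5 -> P1=[4,2,5,0,1,0](3) P2=[5,7,4,1,6,4](1)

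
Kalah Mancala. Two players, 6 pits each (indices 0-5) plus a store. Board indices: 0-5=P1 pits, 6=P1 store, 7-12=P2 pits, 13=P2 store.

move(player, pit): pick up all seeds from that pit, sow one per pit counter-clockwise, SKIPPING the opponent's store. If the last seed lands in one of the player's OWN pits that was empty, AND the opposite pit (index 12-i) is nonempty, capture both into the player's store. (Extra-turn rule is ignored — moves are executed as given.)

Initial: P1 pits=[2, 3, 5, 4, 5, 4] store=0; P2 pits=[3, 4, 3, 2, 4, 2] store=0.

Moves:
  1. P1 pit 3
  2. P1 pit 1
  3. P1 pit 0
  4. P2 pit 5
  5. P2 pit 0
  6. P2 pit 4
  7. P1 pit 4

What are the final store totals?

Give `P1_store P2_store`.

Answer: 2 2

Derivation:
Move 1: P1 pit3 -> P1=[2,3,5,0,6,5](1) P2=[4,4,3,2,4,2](0)
Move 2: P1 pit1 -> P1=[2,0,6,1,7,5](1) P2=[4,4,3,2,4,2](0)
Move 3: P1 pit0 -> P1=[0,1,7,1,7,5](1) P2=[4,4,3,2,4,2](0)
Move 4: P2 pit5 -> P1=[1,1,7,1,7,5](1) P2=[4,4,3,2,4,0](1)
Move 5: P2 pit0 -> P1=[1,1,7,1,7,5](1) P2=[0,5,4,3,5,0](1)
Move 6: P2 pit4 -> P1=[2,2,8,1,7,5](1) P2=[0,5,4,3,0,1](2)
Move 7: P1 pit4 -> P1=[2,2,8,1,0,6](2) P2=[1,6,5,4,1,1](2)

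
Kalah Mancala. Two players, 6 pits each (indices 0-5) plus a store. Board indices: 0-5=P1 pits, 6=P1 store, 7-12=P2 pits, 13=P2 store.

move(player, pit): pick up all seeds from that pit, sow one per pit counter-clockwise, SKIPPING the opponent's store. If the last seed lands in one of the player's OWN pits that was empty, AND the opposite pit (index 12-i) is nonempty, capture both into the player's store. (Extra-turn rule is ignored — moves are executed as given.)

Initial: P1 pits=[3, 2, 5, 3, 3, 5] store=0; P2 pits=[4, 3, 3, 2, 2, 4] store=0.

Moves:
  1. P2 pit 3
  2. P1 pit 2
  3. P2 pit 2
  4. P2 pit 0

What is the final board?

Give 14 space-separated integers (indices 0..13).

Answer: 3 2 0 4 4 6 1 0 4 1 2 5 7 0

Derivation:
Move 1: P2 pit3 -> P1=[3,2,5,3,3,5](0) P2=[4,3,3,0,3,5](0)
Move 2: P1 pit2 -> P1=[3,2,0,4,4,6](1) P2=[5,3,3,0,3,5](0)
Move 3: P2 pit2 -> P1=[3,2,0,4,4,6](1) P2=[5,3,0,1,4,6](0)
Move 4: P2 pit0 -> P1=[3,2,0,4,4,6](1) P2=[0,4,1,2,5,7](0)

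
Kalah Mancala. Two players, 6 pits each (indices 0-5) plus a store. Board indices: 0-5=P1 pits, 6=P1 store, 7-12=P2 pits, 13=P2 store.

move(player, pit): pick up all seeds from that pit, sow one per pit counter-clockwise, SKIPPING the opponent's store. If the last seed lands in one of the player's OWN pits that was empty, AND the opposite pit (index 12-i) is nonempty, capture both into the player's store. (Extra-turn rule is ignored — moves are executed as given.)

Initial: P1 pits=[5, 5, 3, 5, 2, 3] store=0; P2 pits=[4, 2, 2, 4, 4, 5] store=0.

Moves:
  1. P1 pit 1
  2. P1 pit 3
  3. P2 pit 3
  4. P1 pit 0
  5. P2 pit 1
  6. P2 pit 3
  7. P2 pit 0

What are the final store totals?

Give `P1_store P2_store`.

Move 1: P1 pit1 -> P1=[5,0,4,6,3,4](1) P2=[4,2,2,4,4,5](0)
Move 2: P1 pit3 -> P1=[5,0,4,0,4,5](2) P2=[5,3,3,4,4,5](0)
Move 3: P2 pit3 -> P1=[6,0,4,0,4,5](2) P2=[5,3,3,0,5,6](1)
Move 4: P1 pit0 -> P1=[0,1,5,1,5,6](3) P2=[5,3,3,0,5,6](1)
Move 5: P2 pit1 -> P1=[0,1,5,1,5,6](3) P2=[5,0,4,1,6,6](1)
Move 6: P2 pit3 -> P1=[0,1,5,1,5,6](3) P2=[5,0,4,0,7,6](1)
Move 7: P2 pit0 -> P1=[0,1,5,1,5,6](3) P2=[0,1,5,1,8,7](1)

Answer: 3 1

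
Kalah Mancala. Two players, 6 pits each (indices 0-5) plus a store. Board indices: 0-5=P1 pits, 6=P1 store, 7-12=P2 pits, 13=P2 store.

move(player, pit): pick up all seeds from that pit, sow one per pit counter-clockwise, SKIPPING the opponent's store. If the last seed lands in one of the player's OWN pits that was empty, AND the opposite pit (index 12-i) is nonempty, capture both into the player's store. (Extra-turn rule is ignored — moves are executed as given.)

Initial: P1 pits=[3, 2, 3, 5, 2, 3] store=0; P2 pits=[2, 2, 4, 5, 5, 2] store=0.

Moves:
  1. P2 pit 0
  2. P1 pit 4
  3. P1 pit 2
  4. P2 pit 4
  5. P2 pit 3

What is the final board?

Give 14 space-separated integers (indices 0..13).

Move 1: P2 pit0 -> P1=[3,2,3,5,2,3](0) P2=[0,3,5,5,5,2](0)
Move 2: P1 pit4 -> P1=[3,2,3,5,0,4](1) P2=[0,3,5,5,5,2](0)
Move 3: P1 pit2 -> P1=[3,2,0,6,1,5](1) P2=[0,3,5,5,5,2](0)
Move 4: P2 pit4 -> P1=[4,3,1,6,1,5](1) P2=[0,3,5,5,0,3](1)
Move 5: P2 pit3 -> P1=[5,4,1,6,1,5](1) P2=[0,3,5,0,1,4](2)

Answer: 5 4 1 6 1 5 1 0 3 5 0 1 4 2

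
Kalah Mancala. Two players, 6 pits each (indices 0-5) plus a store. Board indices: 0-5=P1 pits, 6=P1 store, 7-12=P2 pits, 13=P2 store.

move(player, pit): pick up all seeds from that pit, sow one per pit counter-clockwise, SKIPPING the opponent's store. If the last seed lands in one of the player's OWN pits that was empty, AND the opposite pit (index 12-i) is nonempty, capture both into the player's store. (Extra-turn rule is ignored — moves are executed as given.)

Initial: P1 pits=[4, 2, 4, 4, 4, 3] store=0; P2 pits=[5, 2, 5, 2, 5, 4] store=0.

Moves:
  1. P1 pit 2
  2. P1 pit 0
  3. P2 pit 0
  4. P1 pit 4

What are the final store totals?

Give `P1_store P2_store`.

Answer: 2 0

Derivation:
Move 1: P1 pit2 -> P1=[4,2,0,5,5,4](1) P2=[5,2,5,2,5,4](0)
Move 2: P1 pit0 -> P1=[0,3,1,6,6,4](1) P2=[5,2,5,2,5,4](0)
Move 3: P2 pit0 -> P1=[0,3,1,6,6,4](1) P2=[0,3,6,3,6,5](0)
Move 4: P1 pit4 -> P1=[0,3,1,6,0,5](2) P2=[1,4,7,4,6,5](0)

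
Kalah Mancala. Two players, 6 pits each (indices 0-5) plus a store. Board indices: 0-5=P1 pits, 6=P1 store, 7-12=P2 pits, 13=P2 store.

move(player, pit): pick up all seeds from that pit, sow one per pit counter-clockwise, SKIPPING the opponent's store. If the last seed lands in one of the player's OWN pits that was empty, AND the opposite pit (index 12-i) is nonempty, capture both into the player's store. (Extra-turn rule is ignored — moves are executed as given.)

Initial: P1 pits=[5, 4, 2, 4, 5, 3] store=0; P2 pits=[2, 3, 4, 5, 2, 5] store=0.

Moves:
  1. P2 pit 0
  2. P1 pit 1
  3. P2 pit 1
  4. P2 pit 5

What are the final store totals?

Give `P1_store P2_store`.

Move 1: P2 pit0 -> P1=[5,4,2,4,5,3](0) P2=[0,4,5,5,2,5](0)
Move 2: P1 pit1 -> P1=[5,0,3,5,6,4](0) P2=[0,4,5,5,2,5](0)
Move 3: P2 pit1 -> P1=[5,0,3,5,6,4](0) P2=[0,0,6,6,3,6](0)
Move 4: P2 pit5 -> P1=[6,1,4,6,7,4](0) P2=[0,0,6,6,3,0](1)

Answer: 0 1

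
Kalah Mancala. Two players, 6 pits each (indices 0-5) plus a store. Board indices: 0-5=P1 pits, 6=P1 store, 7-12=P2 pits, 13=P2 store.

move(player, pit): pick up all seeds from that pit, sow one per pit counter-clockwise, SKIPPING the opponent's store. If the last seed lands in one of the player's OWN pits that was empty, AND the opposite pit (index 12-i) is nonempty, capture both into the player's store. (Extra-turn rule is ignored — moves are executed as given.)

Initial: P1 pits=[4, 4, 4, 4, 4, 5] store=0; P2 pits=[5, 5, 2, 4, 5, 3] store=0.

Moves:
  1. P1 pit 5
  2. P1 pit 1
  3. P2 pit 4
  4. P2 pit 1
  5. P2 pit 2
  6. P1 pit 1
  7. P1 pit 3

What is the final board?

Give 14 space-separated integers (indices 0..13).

Answer: 6 0 7 0 6 1 9 1 1 0 7 2 6 3

Derivation:
Move 1: P1 pit5 -> P1=[4,4,4,4,4,0](1) P2=[6,6,3,5,5,3](0)
Move 2: P1 pit1 -> P1=[4,0,5,5,5,0](8) P2=[0,6,3,5,5,3](0)
Move 3: P2 pit4 -> P1=[5,1,6,5,5,0](8) P2=[0,6,3,5,0,4](1)
Move 4: P2 pit1 -> P1=[6,1,6,5,5,0](8) P2=[0,0,4,6,1,5](2)
Move 5: P2 pit2 -> P1=[6,1,6,5,5,0](8) P2=[0,0,0,7,2,6](3)
Move 6: P1 pit1 -> P1=[6,0,7,5,5,0](8) P2=[0,0,0,7,2,6](3)
Move 7: P1 pit3 -> P1=[6,0,7,0,6,1](9) P2=[1,1,0,7,2,6](3)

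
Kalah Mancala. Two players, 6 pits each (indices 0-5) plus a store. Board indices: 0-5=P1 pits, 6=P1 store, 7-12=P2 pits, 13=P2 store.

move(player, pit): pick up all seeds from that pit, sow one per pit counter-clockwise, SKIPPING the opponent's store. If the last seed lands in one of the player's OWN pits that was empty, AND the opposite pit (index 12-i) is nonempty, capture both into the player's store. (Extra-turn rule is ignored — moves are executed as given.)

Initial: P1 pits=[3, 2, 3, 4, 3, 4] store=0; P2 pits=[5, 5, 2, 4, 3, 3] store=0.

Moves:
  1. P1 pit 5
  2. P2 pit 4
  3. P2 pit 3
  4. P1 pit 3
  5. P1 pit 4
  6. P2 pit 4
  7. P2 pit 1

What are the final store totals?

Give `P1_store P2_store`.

Answer: 3 3

Derivation:
Move 1: P1 pit5 -> P1=[3,2,3,4,3,0](1) P2=[6,6,3,4,3,3](0)
Move 2: P2 pit4 -> P1=[4,2,3,4,3,0](1) P2=[6,6,3,4,0,4](1)
Move 3: P2 pit3 -> P1=[5,2,3,4,3,0](1) P2=[6,6,3,0,1,5](2)
Move 4: P1 pit3 -> P1=[5,2,3,0,4,1](2) P2=[7,6,3,0,1,5](2)
Move 5: P1 pit4 -> P1=[5,2,3,0,0,2](3) P2=[8,7,3,0,1,5](2)
Move 6: P2 pit4 -> P1=[5,2,3,0,0,2](3) P2=[8,7,3,0,0,6](2)
Move 7: P2 pit1 -> P1=[6,3,3,0,0,2](3) P2=[8,0,4,1,1,7](3)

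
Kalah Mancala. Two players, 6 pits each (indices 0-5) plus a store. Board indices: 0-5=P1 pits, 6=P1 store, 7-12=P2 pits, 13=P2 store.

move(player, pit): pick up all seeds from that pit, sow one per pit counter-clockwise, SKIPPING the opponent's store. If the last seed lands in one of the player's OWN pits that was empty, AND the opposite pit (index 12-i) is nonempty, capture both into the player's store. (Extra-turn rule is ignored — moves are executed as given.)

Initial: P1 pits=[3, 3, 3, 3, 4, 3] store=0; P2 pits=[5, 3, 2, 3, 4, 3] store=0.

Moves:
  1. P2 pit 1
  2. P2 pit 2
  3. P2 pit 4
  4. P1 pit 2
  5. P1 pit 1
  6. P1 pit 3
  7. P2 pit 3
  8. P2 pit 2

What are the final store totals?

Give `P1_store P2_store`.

Answer: 2 4

Derivation:
Move 1: P2 pit1 -> P1=[3,3,3,3,4,3](0) P2=[5,0,3,4,5,3](0)
Move 2: P2 pit2 -> P1=[3,3,3,3,4,3](0) P2=[5,0,0,5,6,4](0)
Move 3: P2 pit4 -> P1=[4,4,4,4,4,3](0) P2=[5,0,0,5,0,5](1)
Move 4: P1 pit2 -> P1=[4,4,0,5,5,4](1) P2=[5,0,0,5,0,5](1)
Move 5: P1 pit1 -> P1=[4,0,1,6,6,5](1) P2=[5,0,0,5,0,5](1)
Move 6: P1 pit3 -> P1=[4,0,1,0,7,6](2) P2=[6,1,1,5,0,5](1)
Move 7: P2 pit3 -> P1=[5,1,1,0,7,6](2) P2=[6,1,1,0,1,6](2)
Move 8: P2 pit2 -> P1=[5,1,0,0,7,6](2) P2=[6,1,0,0,1,6](4)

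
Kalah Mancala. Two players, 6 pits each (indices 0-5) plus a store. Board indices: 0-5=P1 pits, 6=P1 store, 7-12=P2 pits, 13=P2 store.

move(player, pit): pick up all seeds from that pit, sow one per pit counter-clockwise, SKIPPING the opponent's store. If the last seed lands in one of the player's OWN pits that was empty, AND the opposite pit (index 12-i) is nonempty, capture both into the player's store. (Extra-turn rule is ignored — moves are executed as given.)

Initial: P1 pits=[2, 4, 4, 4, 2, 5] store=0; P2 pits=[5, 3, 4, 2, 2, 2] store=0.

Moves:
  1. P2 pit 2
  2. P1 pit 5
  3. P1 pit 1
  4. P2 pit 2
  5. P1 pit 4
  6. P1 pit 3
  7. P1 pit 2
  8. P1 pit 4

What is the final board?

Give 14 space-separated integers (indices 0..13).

Answer: 2 0 0 1 0 4 12 3 5 0 5 3 3 1

Derivation:
Move 1: P2 pit2 -> P1=[2,4,4,4,2,5](0) P2=[5,3,0,3,3,3](1)
Move 2: P1 pit5 -> P1=[2,4,4,4,2,0](1) P2=[6,4,1,4,3,3](1)
Move 3: P1 pit1 -> P1=[2,0,5,5,3,0](8) P2=[0,4,1,4,3,3](1)
Move 4: P2 pit2 -> P1=[2,0,5,5,3,0](8) P2=[0,4,0,5,3,3](1)
Move 5: P1 pit4 -> P1=[2,0,5,5,0,1](9) P2=[1,4,0,5,3,3](1)
Move 6: P1 pit3 -> P1=[2,0,5,0,1,2](10) P2=[2,5,0,5,3,3](1)
Move 7: P1 pit2 -> P1=[2,0,0,1,2,3](11) P2=[3,5,0,5,3,3](1)
Move 8: P1 pit4 -> P1=[2,0,0,1,0,4](12) P2=[3,5,0,5,3,3](1)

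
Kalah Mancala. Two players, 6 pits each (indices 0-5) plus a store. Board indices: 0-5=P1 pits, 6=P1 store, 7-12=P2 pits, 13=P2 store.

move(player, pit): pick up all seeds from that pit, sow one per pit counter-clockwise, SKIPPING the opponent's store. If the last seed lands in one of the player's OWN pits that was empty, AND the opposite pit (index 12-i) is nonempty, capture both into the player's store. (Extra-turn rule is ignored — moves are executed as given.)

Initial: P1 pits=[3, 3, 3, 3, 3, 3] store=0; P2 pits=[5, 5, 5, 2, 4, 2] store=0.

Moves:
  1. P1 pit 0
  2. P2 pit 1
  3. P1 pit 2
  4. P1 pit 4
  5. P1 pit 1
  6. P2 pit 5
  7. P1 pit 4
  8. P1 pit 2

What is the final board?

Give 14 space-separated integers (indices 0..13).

Answer: 1 1 0 7 0 7 2 6 1 6 3 5 0 2

Derivation:
Move 1: P1 pit0 -> P1=[0,4,4,4,3,3](0) P2=[5,5,5,2,4,2](0)
Move 2: P2 pit1 -> P1=[0,4,4,4,3,3](0) P2=[5,0,6,3,5,3](1)
Move 3: P1 pit2 -> P1=[0,4,0,5,4,4](1) P2=[5,0,6,3,5,3](1)
Move 4: P1 pit4 -> P1=[0,4,0,5,0,5](2) P2=[6,1,6,3,5,3](1)
Move 5: P1 pit1 -> P1=[0,0,1,6,1,6](2) P2=[6,1,6,3,5,3](1)
Move 6: P2 pit5 -> P1=[1,1,1,6,1,6](2) P2=[6,1,6,3,5,0](2)
Move 7: P1 pit4 -> P1=[1,1,1,6,0,7](2) P2=[6,1,6,3,5,0](2)
Move 8: P1 pit2 -> P1=[1,1,0,7,0,7](2) P2=[6,1,6,3,5,0](2)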